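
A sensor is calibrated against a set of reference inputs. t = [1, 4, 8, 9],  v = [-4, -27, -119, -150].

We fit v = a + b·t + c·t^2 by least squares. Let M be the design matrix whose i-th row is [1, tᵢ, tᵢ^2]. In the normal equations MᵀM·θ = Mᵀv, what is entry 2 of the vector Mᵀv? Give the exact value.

-2414

Entry 2 ↔ basis t, so (Mᵀv)_{2} = Σᵢ (t)·vᵢ = (1)·(-4) + (4)·(-27) + (8)·(-119) + (9)·(-150) = -2414.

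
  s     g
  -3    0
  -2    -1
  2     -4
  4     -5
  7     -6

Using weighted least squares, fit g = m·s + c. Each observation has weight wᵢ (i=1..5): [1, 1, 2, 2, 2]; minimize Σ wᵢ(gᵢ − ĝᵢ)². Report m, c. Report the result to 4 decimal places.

Entries of MᵀWM: Σwᵢ·s·s = 151, Σwᵢ·s = 21, Σwᵢ·1 = 8.
Right-hand side: Σwᵢ·s·g = -138, Σwᵢ·g = -31.
det = 151·8 − 21² = 767.
m = ((-138)·8 − 21·(-31))/767 = -453/767; c = (151·(-31) − 21·(-138))/767 = -1783/767.

m = -0.5906, c = -2.3246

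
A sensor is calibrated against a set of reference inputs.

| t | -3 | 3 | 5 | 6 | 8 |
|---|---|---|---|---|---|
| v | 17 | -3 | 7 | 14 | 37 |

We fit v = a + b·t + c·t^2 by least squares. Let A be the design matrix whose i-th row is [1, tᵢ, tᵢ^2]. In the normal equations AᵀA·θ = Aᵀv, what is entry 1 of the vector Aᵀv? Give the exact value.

72

Entry 1 ↔ basis 1, so (Aᵀv)_{1} = Σᵢ vᵢ = (1)·(17) + (1)·(-3) + (1)·(7) + (1)·(14) + (1)·(37) = 72.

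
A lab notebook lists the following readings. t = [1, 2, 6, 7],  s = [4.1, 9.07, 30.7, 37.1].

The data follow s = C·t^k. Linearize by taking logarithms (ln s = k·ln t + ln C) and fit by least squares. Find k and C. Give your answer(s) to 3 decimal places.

k = 1.126, C = 4.119

With ln sᵢ as the transformed response and ln tᵢ as the regressor:
Sums: Σln t = 4.4308, Σ(ln t)² = 7.4774, Σln s = 10.6538, Σln t·ln s = 14.6956.
Normal system: [[7.4774, 4.4308]; [4.4308, 4]]·[k, ln C]ᵀ = [14.6956, 10.6538]ᵀ.
Δ = 7.4774·4 − (4.4308)² = 10.2775; k = (14.6956·4 − 4.4308·10.6538)/10.2775 = 1.12645, ln C = (7.4774·10.6538 − 4.4308·14.6956)/10.2775 = 1.41568, so C = exp(1.41568) = 4.11929.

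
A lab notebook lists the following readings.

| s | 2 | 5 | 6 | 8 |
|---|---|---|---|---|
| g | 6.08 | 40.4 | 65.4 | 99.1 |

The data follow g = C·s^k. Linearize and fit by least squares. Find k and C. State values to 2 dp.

Taking logs, ln g = k·ln s + ln C, so regress ln g on ln s.
Σln s = 6.1738, Σ(ln s)² = 10.6052, Σln g = 14.2805, Σln s·ln g = 24.2520.
Equations: 10.6052·k + 6.1738·ln C = 24.2520;  6.1738·k + 4·ln C = 14.2805.
Δ = 10.6052·4 − (6.1738)² = 4.3053; k = (24.2520·4 − 6.1738·14.2805)/4.3053 = 2.05412, ln C = (10.6052·14.2805 − 6.1738·24.2520)/4.3053 = 0.39970, so C = exp(0.39970) = 1.49137.

k = 2.05, C = 1.49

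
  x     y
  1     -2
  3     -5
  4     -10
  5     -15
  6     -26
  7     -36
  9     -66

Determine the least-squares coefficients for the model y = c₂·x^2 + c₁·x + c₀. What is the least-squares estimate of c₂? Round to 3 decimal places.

c₂ = -1.116

Setting ∂/∂c₂ … = 0 gives: 11221·c₂ + 1505·c₁ + 217·c₀ = -8628;  1505·c₂ + 217·c₁ + 35·c₀ = -1134;  217·c₂ + 35·c₁ + 7·c₀ = -160.
Inverting the 3×3 Gram matrix, [c₂, c₁, c₀]ᵀ = [-164/147, 157/49, -631/147]ᵀ.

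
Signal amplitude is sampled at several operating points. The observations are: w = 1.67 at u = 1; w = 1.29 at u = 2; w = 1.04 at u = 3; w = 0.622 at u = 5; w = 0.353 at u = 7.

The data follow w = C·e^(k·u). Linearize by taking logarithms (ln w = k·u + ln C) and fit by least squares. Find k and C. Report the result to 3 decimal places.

Taking logs, ln w = k·u + ln C, so regress ln w on u.
XᵀX = [[88.0000, 18.0000]; [18.0000, 5]], rhs = [-8.5233, -0.7094]ᵀ  (here Σu = 18.0000, Σ(u)² = 88.0000, Σln w = -0.7094, Σu·ln w = -8.5233).
Δ = 88.0000·5 − (18.0000)² = 116.0000; k = (-8.5233·5 − 18.0000·-0.7094)/116.0000 = -0.25730, ln C = (88.0000·-0.7094 − 18.0000·-8.5233)/116.0000 = 0.78441, so C = exp(0.78441) = 2.19111.

k = -0.257, C = 2.191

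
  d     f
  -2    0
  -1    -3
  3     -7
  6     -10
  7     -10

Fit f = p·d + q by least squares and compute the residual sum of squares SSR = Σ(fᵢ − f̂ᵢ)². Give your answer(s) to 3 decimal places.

SSR = 2.847

From the data, Σd·d = 99, Σd = 13, Σ1 = 5.
For Mᵀf: Σd·f = -148, Σf = -30.
MᵀM·[p, q]ᵀ = Mᵀf becomes [[99, 13]; [13, 5]]·[p, q]ᵀ = [-148, -30]ᵀ.
det = 99·5 − 13² = 326.
p = ((-148)·5 − 13·(-30))/326 = -175/163; q = (99·(-30) − 13·(-148))/326 = -523/163.
Residuals: 173/163, -141/163, -93/163, -57/163, 118/163; SSR = 464/163.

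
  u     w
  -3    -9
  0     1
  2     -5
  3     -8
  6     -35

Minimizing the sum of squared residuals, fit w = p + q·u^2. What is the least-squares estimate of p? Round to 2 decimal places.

p = 0.14

The normal equations are: 5·p + 58·q = -56;  58·p + 1474·q = -1433.
(Σ1 = 5, Σu^2 = 58, Σu^2·u^2 = 1474, Σw = -56, Σu^2·w = -1433.)
Δ = 5·1474 − 58² = 4006.
p = ((-56)·1474 − 58·(-1433))/4006 = 285/2003; q = (5·(-1433) − 58·(-56))/4006 = -3917/4006.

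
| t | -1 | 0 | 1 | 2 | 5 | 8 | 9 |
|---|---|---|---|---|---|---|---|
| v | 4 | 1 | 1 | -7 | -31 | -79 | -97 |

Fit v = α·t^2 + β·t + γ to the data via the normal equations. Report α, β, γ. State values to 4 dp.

XᵀX·[α, β, γ]ᵀ = Xᵀv reads: 11300·α + 1374·β + 176·γ = -13711;  1374·α + 176·β + 24·γ = -1677;  176·α + 24·β + 7·γ = -208.
Solving the 3×3 system (Gaussian elimination) gives α = -182339/176722, β = -318303/176722, γ = 212340/88361.

α = -1.0318, β = -1.8012, γ = 2.4031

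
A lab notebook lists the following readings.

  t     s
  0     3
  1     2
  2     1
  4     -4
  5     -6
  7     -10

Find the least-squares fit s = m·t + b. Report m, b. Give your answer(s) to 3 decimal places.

m = -1.943, b = 3.818

The normal equations are: 95·m + 19·b = -112;  19·m + 6·b = -14.
Determinant 95·6 − 19² = 209.
m = ((-112)·6 − 19·(-14))/209 = -406/209; b = (95·(-14) − 19·(-112))/209 = 42/11.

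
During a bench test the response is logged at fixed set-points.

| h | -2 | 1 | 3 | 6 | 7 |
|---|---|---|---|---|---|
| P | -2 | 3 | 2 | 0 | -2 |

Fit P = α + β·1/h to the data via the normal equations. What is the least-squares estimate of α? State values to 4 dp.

Forming XᵀX = [[5, 8/7]; [8/7, 1243/882]] and XᵀP = [1, 92/21]ᵀ gives XᵀX·[α, β]ᵀ = XᵀP.
Eliminating β: (1243/882)·(row 1) − (8/7)·(row 2) gives (5063/882)·α = (1243/882)·1 − (8/7)·(92/21) = -3173/882, so α = -3173/5063.
Then β = ((92/21) − (8/7)·(-3173/5063))/(1243/882) = 18312/5063.

α = -0.6267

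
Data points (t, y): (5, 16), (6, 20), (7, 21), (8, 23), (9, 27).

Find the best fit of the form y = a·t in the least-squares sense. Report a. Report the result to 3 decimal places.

Compute the Gram sums: Σt·t = 255.
Moment sums: Σt·y = 774.
So AᵀA·[a]ᵀ = Aᵀy: [[255]]·[a]ᵀ = [774]ᵀ.
a = 774/255 = 3.03529.

a = 3.035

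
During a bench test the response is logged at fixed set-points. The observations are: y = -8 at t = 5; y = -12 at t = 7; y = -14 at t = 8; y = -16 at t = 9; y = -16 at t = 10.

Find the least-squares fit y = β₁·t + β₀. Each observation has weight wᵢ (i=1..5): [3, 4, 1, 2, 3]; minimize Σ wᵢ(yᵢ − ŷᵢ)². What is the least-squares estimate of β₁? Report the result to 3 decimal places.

Sums needed: Σwᵢ·t·t = 797, Σwᵢ·t = 99, Σwᵢ·1 = 13.
Right-hand side: Σwᵢ·t·y = -1336, Σwᵢ·y = -166.
Determinant 797·13 − 99² = 560.
β₁ = ((-1336)·13 − 99·(-166))/560 = -467/280; β₀ = (797·(-166) − 99·(-1336))/560 = -19/280.

β₁ = -1.668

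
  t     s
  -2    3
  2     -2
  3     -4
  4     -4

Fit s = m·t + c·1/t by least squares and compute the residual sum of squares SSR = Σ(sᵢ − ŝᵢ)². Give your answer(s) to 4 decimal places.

SSR = 0.9688

Forming AᵀA = [[33, 4]; [4, 97/144]] and Aᵀs = [-38, -29/6]ᵀ gives AᵀA·[m, c]ᵀ = Aᵀs.
det = 33·(97/144) − 4² = 299/48.
m = ((-38)·(97/144) − 4·(-29/6))/(299/48) = -902/897; c = (33·(-29/6) − 4·(-38))/(299/48) = -360/299.
Residuals: 347/897, 550/897, -174/299, 290/897; SSR = 869/897.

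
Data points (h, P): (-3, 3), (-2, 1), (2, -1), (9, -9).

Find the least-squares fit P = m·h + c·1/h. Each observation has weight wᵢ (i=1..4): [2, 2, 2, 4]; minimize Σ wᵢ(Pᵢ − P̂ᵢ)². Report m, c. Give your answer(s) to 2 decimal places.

With design matrix X, XᵀWX = [[358, 10]; [10, 103/81]] and XᵀWP = [-350, -8]ᵀ.
Δ = 358·(103/81) − 10² = 28774/81.
m = ((-350)·(103/81) − 10·(-8))/(28774/81) = -14785/14387; c = (358·(-8) − 10·(-350))/(28774/81) = 25758/14387.

m = -1.03, c = 1.79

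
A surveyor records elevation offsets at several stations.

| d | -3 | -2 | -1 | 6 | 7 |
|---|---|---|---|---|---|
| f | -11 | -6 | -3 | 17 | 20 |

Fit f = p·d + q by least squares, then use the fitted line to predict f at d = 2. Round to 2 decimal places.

f̂ = 5.19

Sums needed: Σd·d = 99, Σd = 7, Σ1 = 5.
Right-hand side: Σd·f = 290, Σf = 17.
Determinant 99·5 − 7² = 446.
p = (290·5 − 7·17)/446 = 1331/446; q = (99·17 − 7·290)/446 = -347/446.
At d = 2: f̂ = (1331/446)·(2) + (-347/446)·(1) = 2315/446.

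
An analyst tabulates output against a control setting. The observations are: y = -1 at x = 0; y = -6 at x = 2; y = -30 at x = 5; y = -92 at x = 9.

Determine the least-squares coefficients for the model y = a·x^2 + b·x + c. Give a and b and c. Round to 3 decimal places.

a = -1.080, b = -0.396, c = -0.964

The normal system AᵀA·[a, b, c]ᵀ = Aᵀy is [[7202, 862, 110]; [862, 110, 16]; [110, 16, 4]]·[a, b, c]ᵀ = [-8226, -990, -129]ᵀ.
Row-reducing yields a = -1687/1562, b = -619/1562, c = -753/781.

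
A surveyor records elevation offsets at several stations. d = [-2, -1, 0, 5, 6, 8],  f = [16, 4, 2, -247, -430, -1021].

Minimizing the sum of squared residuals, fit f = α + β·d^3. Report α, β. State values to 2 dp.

From the data, Σ1 = 6, Σd^3 = 844, Σd^3·d^3 = 324490.
Right-hand side: Σf = -1676, Σd^3·f = -646639.
Normal equations: [[6, 844]; [844, 324490]]·[α, β]ᵀ = [-1676, -646639]ᵀ.
Determinant 6·324490 − 844² = 1234604.
α = ((-1676)·324490 − 844·(-646639))/1234604 = 479519/308651; β = (6·(-646639) − 844·(-1676))/1234604 = -1232645/617302.

α = 1.55, β = -2.00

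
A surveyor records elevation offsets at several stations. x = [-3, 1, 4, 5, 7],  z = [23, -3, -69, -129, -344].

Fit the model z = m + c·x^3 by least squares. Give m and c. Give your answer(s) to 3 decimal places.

m = -3.855, c = -0.994

The normal equations are: 5·m + 506·c = -522;  506·m + 138100·c = -139157.
(Σ1 = 5, Σx^3 = 506, Σx^3·x^3 = 138100, Σz = -522, Σx^3·z = -139157.)
det = 5·138100 − 506² = 434464.
m = ((-522)·138100 − 506·(-139157))/434464 = -837379/217232; c = (5·(-139157) − 506·(-522))/434464 = -431653/434464.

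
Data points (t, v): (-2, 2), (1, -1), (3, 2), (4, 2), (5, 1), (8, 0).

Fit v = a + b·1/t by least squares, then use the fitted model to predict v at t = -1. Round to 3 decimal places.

The normal system AᵀA·[a, b]ᵀ = Aᵀv is [[6, 169/120]; [169/120, 21301/14400]]·[a, b]ᵀ = [6, -19/30]ᵀ.
det = 6·(21301/14400) − (169/120)² = 19849/2880.
a = (6·(21301/14400) − (169/120)·(-19/30))/(19849/2880) = 28130/19849; b = (6·(-19/30) − (169/120)·6)/(19849/2880) = -35280/19849.
At t = -1: v̂ = (28130/19849)·(1) + (-35280/19849)·(-1) = 63410/19849.

v̂ = 3.195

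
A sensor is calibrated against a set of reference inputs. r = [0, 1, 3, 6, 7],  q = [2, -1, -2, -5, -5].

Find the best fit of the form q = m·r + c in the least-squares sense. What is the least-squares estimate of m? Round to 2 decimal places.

Forming XᵀX = [[95, 17]; [17, 5]] and Xᵀq = [-72, -11]ᵀ gives XᵀX·[m, c]ᵀ = Xᵀq.
Eliminating c: 5·(row 1) − 17·(row 2) gives 186·m = 5·(-72) − 17·(-11) = -173, so m = -173/186.
Then c = ((-11) − 17·(-173/186))/5 = 179/186.

m = -0.93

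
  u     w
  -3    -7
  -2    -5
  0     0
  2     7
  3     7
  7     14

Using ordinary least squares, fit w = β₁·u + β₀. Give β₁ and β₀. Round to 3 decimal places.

With design matrix M, MᵀM = [[75, 7]; [7, 6]] and Mᵀw = [164, 16]ᵀ.
Determinant 75·6 − 7² = 401.
β₁ = (164·6 − 7·16)/401 = 872/401; β₀ = (75·16 − 7·164)/401 = 52/401.

β₁ = 2.175, β₀ = 0.130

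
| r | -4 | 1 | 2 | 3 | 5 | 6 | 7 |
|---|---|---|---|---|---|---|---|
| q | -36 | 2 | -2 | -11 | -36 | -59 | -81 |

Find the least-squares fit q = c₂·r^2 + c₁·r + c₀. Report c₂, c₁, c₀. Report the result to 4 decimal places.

Forming XᵀX = [[4676, 656, 140]; [656, 140, 20]; [140, 20, 7]] and Xᵀq = [-7674, -992, -223]ᵀ gives XᵀX·[c₂, c₁, c₀]ᵀ = Xᵀq.
Solving the 3×3 system (Gaussian elimination) gives c₂ = -153527/78666, c₁ = 9817/5619, c₀ = 28631/13111.

c₂ = -1.9516, c₁ = 1.7471, c₀ = 2.1837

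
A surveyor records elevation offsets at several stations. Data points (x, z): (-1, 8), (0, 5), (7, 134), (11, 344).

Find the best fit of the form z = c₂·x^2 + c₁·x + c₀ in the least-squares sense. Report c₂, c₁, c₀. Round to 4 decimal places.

c₂ = 3.0543, c₁ = -2.6623, c₀ = 3.4925

Sums needed: Σx^2·x^2 = 17043, Σx^2·x = 1673, Σx^2 = 171, Σx·x = 171, Σx = 17, Σ1 = 4.
For Aᵀz: Σx^2·z = 48198, Σx·z = 4714, Σz = 491.
Normal equations: [[17043, 1673, 171]; [1673, 171, 17]; [171, 17, 4]]·[c₂, c₁, c₀]ᵀ = [48198, 4714, 491]ᵀ.
Row-reducing yields c₂ = 20073/6572, c₁ = -87483/32860, c₀ = 28691/8215.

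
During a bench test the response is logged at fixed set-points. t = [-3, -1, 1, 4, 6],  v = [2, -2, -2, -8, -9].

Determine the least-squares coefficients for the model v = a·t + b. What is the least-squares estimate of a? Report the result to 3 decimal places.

The normal system AᵀA·[a, b]ᵀ = Aᵀv is [[63, 7]; [7, 5]]·[a, b]ᵀ = [-92, -19]ᵀ.
Δ = 63·5 − 7² = 266.
a = ((-92)·5 − 7·(-19))/266 = -327/266; b = (63·(-19) − 7·(-92))/266 = -79/38.

a = -1.229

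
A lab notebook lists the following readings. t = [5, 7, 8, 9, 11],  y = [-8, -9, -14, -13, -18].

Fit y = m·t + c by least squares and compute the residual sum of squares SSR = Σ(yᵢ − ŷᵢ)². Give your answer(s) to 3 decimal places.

SSR = 7.400

With design matrix M, MᵀM = [[340, 40]; [40, 5]] and Mᵀy = [-530, -62]ᵀ.
Δ = 340·5 − 40² = 100.
m = ((-530)·5 − 40·(-62))/100 = -17/10; c = (340·(-62) − 40·(-530))/100 = 6/5.
Residuals: -7/10, 17/10, -8/5, 11/10, -1/2; SSR = 37/5.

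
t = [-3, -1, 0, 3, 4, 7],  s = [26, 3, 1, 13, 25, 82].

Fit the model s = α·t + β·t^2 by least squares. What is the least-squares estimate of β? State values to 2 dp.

Normal-equation sums: Σt·t = 84, Σt·t^2 = 406, Σt^2·t^2 = 2820.
Right-hand side: Σt·s = 632, Σt^2·s = 4772.
So XᵀX·[α, β]ᵀ = Xᵀs: [[84, 406]; [406, 2820]]·[α, β]ᵀ = [632, 4772]ᵀ.
Determinant 84·2820 − 406² = 72044.
α = (632·2820 − 406·4772)/72044 = -38798/18011; β = (84·4772 − 406·632)/72044 = 5152/2573.

β = 2.00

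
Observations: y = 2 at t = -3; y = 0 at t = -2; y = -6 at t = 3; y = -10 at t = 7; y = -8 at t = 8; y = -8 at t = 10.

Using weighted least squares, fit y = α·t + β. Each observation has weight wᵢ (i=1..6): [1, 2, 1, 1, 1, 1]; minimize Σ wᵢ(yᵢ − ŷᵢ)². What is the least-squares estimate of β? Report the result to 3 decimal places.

β = -1.763

AᵀWA·[α, β]ᵀ = AᵀWy reads: 239·α + 21·β = -238;  21·α + 7·β = -30.
(Σwᵢ·t·t = 239, Σwᵢ·t = 21, Σwᵢ·1 = 7, Σwᵢ·t·y = -238, Σwᵢ·y = -30.)
Determinant 239·7 − 21² = 1232.
α = ((-238)·7 − 21·(-30))/1232 = -37/44; β = (239·(-30) − 21·(-238))/1232 = -543/308.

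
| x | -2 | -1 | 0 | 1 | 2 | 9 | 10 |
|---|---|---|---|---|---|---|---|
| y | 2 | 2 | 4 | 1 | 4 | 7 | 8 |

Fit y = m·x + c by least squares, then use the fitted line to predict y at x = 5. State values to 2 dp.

Sums needed: Σx·x = 191, Σx = 19, Σ1 = 7.
Right-hand side: Σx·y = 146, Σy = 28.
So AᵀA·[m, c]ᵀ = Aᵀy: [[191, 19]; [19, 7]]·[m, c]ᵀ = [146, 28]ᵀ.
Determinant 191·7 − 19² = 976.
m = (146·7 − 19·28)/976 = 245/488; c = (191·28 − 19·146)/976 = 1287/488.
At x = 5: ŷ = (245/488)·(5) + (1287/488)·(1) = 314/61.

ŷ = 5.15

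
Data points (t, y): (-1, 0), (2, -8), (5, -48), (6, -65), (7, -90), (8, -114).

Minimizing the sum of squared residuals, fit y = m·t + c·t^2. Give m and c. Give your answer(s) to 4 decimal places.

Forming XᵀX = [[179, 1203]; [1203, 8435]] and Xᵀy = [-2188, -15278]ᵀ gives XᵀX·[m, c]ᵀ = Xᵀy.
Δ = 179·8435 − 1203² = 62656.
m = ((-2188)·8435 − 1203·(-15278))/62656 = -38173/31328; c = (179·(-15278) − 1203·(-2188))/62656 = -51299/31328.

m = -1.2185, c = -1.6375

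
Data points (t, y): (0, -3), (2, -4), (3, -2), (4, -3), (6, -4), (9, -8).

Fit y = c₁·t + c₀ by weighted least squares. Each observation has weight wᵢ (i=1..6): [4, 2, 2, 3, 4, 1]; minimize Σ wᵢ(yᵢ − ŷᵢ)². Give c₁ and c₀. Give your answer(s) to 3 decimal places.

Forming MᵀWM = [[299, 55]; [55, 16]] and MᵀWy = [-232, -57]ᵀ gives MᵀWM·[c₁, c₀]ᵀ = MᵀWy.
Eliminating c₀: 16·(row 1) − 55·(row 2) gives 1759·c₁ = 16·(-232) − 55·(-57) = -577, so c₁ = -577/1759.
Then c₀ = ((-57) − 55·(-577/1759))/16 = -4283/1759.

c₁ = -0.328, c₀ = -2.435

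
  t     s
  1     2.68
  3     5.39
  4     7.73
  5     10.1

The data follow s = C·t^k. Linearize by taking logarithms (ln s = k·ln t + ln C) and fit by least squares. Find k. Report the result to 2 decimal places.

k = 0.79

Taking logs, ln s = k·ln t + ln C, so regress ln s on ln t.
Σln t = 4.0943, Σ(ln t)² = 5.7191, Σln s = 7.0280, Σln t·ln s = 8.4077.
Equations: 5.7191·k + 4.0943·ln C = 8.4077;  4.0943·k + 4·ln C = 7.0280.
Slope k = (n·Σln t·ln s − Σln t·Σln s)/(n·Σ(ln t)² − (Σln t)²) = (4·8.4077 − 4.0943·7.0280)/6.1125 = 0.79436; ln C = (Σln s − k·Σln t)/n = 0.94390.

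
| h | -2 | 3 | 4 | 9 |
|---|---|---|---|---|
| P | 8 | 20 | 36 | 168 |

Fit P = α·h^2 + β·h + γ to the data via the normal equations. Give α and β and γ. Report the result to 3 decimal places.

α = 2.000, β = 0.557, γ = 1.049

Entries of MᵀM: Σh^2·h^2 = 6914, Σh^2·h = 812, Σh^2 = 110, Σh·h = 110, Σh = 14, Σ1 = 4.
Right-hand side: Σh^2·P = 14396, Σh·P = 1700, ΣP = 232.
Row-reducing yields α = 2, β = 34/61, γ = 64/61.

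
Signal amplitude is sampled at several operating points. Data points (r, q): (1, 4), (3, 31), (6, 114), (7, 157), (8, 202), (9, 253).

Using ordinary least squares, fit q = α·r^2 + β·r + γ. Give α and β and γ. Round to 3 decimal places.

Sums needed: Σr^2·r^2 = 14436, Σr^2·r = 1828, Σr^2 = 240, Σr·r = 240, Σr = 34, Σ1 = 6.
For Mᵀq: Σr^2·q = 45501, Σr·q = 5773, Σq = 761.
MᵀM·[α, β, γ]ᵀ = Mᵀq becomes [[14436, 1828, 240]; [1828, 240, 34]; [240, 34, 6]]·[α, β, γ]ᵀ = [45501, 5773, 761]ᵀ.
Solving the 3×3 system (Gaussian elimination) gives α = 43943/14820, β = 293/190, γ = -1889/3705.

α = 2.965, β = 1.542, γ = -0.510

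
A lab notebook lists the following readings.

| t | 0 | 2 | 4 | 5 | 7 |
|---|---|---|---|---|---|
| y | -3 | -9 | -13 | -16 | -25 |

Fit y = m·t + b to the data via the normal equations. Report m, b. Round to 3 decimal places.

m = -2.993, b = -2.425

From the data, Σt·t = 94, Σt = 18, Σ1 = 5.
Moment sums: Σt·y = -325, Σy = -66.
So XᵀX·[m, b]ᵀ = Xᵀy: [[94, 18]; [18, 5]]·[m, b]ᵀ = [-325, -66]ᵀ.
det = 94·5 − 18² = 146.
m = ((-325)·5 − 18·(-66))/146 = -437/146; b = (94·(-66) − 18·(-325))/146 = -177/73.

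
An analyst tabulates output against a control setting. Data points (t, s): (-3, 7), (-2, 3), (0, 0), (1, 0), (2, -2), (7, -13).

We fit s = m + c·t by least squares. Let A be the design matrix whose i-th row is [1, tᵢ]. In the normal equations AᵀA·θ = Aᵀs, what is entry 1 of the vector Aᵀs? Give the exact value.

Entry 1 ↔ basis 1, so (Aᵀs)_{1} = Σᵢ sᵢ = (1)·(7) + (1)·(3) + (1)·(0) + (1)·(0) + (1)·(-2) + (1)·(-13) = -5.

-5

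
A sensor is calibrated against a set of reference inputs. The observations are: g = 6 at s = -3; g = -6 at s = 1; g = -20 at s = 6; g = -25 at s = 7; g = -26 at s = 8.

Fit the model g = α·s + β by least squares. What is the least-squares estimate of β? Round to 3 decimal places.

β = -2.940

Sums needed: Σs·s = 159, Σs = 19, Σ1 = 5.
And Σs·g = -527, Σg = -71.
So XᵀX·[α, β]ᵀ = Xᵀg: [[159, 19]; [19, 5]]·[α, β]ᵀ = [-527, -71]ᵀ.
det = 159·5 − 19² = 434.
α = ((-527)·5 − 19·(-71))/434 = -643/217; β = (159·(-71) − 19·(-527))/434 = -638/217.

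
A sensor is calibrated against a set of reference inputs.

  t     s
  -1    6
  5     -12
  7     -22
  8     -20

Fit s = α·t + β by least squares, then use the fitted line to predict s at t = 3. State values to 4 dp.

ŝ = -6.5436

The normal equations are: 139·α + 19·β = -380;  19·α + 4·β = -48.
(Σt·t = 139, Σt = 19, Σ1 = 4, Σt·s = -380, Σs = -48.)
Δ = 139·4 − 19² = 195.
α = ((-380)·4 − 19·(-48))/195 = -608/195; β = (139·(-48) − 19·(-380))/195 = 548/195.
At t = 3: ŝ = (-608/195)·(3) + (548/195)·(1) = -1276/195.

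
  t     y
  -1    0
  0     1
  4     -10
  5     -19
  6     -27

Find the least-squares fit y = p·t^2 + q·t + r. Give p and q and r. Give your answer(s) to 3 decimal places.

The normal system MᵀM·[p, q, r]ᵀ = Mᵀy is [[2178, 404, 78]; [404, 78, 14]; [78, 14, 5]]·[p, q, r]ᵀ = [-1607, -297, -55]ᵀ.
Row-reducing yields p = -6301/7118, q = 3907/7118, r = 4529/3559.

p = -0.885, q = 0.549, r = 1.273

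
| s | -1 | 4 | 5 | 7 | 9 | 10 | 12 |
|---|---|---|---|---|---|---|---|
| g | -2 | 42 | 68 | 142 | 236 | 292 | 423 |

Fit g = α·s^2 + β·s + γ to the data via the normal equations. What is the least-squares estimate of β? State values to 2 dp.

Setting ∂/∂α … = 0 gives: 40580·α + 3988·β + 416·γ = 118556;  3988·α + 416·β + 46·γ = 11624;  416·α + 46·β + 7·γ = 1201.
Row-reducing yields α = 85583/28752, β = -451/28752, γ = -25015/4792.

β = -0.02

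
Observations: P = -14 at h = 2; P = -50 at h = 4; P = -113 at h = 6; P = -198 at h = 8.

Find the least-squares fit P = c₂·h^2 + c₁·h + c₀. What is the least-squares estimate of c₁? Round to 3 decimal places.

c₁ = -0.125

Forming XᵀX = [[5664, 800, 120]; [800, 120, 20]; [120, 20, 4]] and XᵀP = [-17596, -2490, -375]ᵀ gives XᵀX·[c₂, c₁, c₀]ᵀ = XᵀP.
Inverting the 3×3 Gram matrix, [c₂, c₁, c₀]ᵀ = [-49/16, -1/8, -5/4]ᵀ.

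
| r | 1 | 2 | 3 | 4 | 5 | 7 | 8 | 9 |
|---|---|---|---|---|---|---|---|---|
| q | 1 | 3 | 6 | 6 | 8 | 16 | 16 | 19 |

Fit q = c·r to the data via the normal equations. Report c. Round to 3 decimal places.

c = 2.008

From the data, Σr·r = 249.
And Σr·q = 500.
MᵀM·[c]ᵀ = Mᵀq becomes [[249]]·[c]ᵀ = [500]ᵀ.
c = 500/249 = 2.00803.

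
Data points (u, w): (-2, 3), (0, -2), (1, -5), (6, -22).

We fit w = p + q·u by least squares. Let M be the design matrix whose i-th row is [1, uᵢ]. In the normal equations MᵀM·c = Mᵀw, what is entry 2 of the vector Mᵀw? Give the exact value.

-143

Entry 2 ↔ basis u, so (Mᵀw)_{2} = Σᵢ (u)·wᵢ = (-2)·(3) + (0)·(-2) + (1)·(-5) + (6)·(-22) = -143.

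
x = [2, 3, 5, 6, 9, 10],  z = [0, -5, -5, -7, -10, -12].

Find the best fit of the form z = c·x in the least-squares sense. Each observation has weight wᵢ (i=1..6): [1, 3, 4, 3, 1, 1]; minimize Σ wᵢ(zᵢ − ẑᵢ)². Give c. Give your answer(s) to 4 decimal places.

c = -1.1452

The normal system MᵀWM·[c]ᵀ = MᵀWz is [[420]]·[c]ᵀ = [-481]ᵀ.
c = (-481)/420 = -1.14524.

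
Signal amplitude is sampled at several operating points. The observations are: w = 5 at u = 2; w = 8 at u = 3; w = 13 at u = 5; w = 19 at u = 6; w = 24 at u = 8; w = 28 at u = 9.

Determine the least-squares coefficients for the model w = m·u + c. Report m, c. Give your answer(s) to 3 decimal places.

m = 3.293, c = -1.947

Compute the Gram sums: Σu·u = 219, Σu = 33, Σ1 = 6.
Moment sums: Σu·w = 657, Σw = 97.
MᵀM·[m, c]ᵀ = Mᵀw becomes [[219, 33]; [33, 6]]·[m, c]ᵀ = [657, 97]ᵀ.
det = 219·6 − 33² = 225.
m = (657·6 − 33·97)/225 = 247/75; c = (219·97 − 33·657)/225 = -146/75.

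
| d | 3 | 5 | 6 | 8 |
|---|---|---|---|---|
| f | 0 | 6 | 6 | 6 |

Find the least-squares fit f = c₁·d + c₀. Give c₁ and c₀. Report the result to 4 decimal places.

Entries of XᵀX: Σd·d = 134, Σd = 22, Σ1 = 4.
For Xᵀf: Σd·f = 114, Σf = 18.
XᵀX·[c₁, c₀]ᵀ = Xᵀf becomes [[134, 22]; [22, 4]]·[c₁, c₀]ᵀ = [114, 18]ᵀ.
Δ = 134·4 − 22² = 52.
c₁ = (114·4 − 22·18)/52 = 15/13; c₀ = (134·18 − 22·114)/52 = -24/13.

c₁ = 1.1538, c₀ = -1.8462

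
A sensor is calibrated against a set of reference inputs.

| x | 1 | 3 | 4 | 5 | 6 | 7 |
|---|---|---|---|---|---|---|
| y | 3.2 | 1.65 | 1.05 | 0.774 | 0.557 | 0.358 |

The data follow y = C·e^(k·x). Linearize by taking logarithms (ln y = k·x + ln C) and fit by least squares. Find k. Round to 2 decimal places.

k = -0.36

Taking logs, ln y = k·x + ln C, so regress ln y on x.
AᵀA = [[136.0000, 26.0000]; [26.0000, 6]], rhs = [-9.1220, -0.1559]ᵀ  (here Σx = 26.0000, Σ(x)² = 136.0000, Σln y = -0.1559, Σx·ln y = -9.1220).
Δ = 136.0000·6 − (26.0000)² = 140.0000; k = (-9.1220·6 − 26.0000·-0.1559)/140.0000 = -0.36199, ln C = (136.0000·-0.1559 − 26.0000·-9.1220)/140.0000 = 1.54266.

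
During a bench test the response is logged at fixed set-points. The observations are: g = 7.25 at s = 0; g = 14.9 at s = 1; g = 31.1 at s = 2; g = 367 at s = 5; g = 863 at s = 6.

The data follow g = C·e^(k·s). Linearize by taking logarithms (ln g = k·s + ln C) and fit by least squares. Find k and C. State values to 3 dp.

k = 0.801, C = 6.782

Linearized form: ln g = k·s + ln C. From the 5 transformed points,
Over the data: Σs = 14.0000, Σ(s)² = 66.0000, Σln g = 20.7853, Σs·ln g = 79.6651.
Normal system: [[66.0000, 14.0000]; [14.0000, 5]]·[k, ln C]ᵀ = [79.6651, 20.7853]ᵀ.
Slope k = (n·Σs·ln g − Σs·Σln g)/(n·Σ(s)² − (Σs)²) = (5·79.6651 − 14.0000·20.7853)/134.0000 = 0.80097; ln C = (Σln g − k·Σs)/n = 1.91434, so C = exp(1.91434) = 6.78248.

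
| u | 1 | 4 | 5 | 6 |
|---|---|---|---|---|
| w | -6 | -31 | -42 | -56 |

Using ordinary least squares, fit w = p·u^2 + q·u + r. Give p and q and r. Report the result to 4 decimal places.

p = -0.8646, q = -3.9088, r = -1.2541

The normal system AᵀA·[p, q, r]ᵀ = Aᵀw is [[2178, 406, 78]; [406, 78, 16]; [78, 16, 4]]·[p, q, r]ᵀ = [-3568, -676, -135]ᵀ.
Solving the 3×3 system (Gaussian elimination) gives p = -313/362, q = -1415/362, r = -227/181.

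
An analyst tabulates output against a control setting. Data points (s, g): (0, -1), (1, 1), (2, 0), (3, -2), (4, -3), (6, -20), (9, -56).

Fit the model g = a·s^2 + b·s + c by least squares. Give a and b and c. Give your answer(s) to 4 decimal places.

a = -1.0279, b = 3.1671, c = -1.2969

From the data, Σs^2·s^2 = 8211, Σs^2·s = 1045, Σs^2 = 147, Σs·s = 147, Σs = 25, Σ1 = 7.
Right-hand side: Σs^2·g = -5321, Σs·g = -641, Σg = -81.
Normal equations: [[8211, 1045, 147]; [1045, 147, 25]; [147, 25, 7]]·[a, b, c]ᵀ = [-5321, -641, -81]ᵀ.
Solving the 3×3 system (Gaussian elimination) gives a = -11390/11081, b = 10027/3166, c = -28741/22162.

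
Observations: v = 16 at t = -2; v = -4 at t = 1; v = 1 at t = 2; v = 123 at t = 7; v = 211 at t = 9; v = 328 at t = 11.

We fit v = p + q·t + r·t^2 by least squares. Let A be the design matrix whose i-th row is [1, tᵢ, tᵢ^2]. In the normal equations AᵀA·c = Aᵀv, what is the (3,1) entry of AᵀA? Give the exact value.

Row 3 ↔ basis t^2, column 1 ↔ basis 1, so (AᵀA)_{3,1} = Σᵢ t^2 = (4)·(1) + (1)·(1) + (4)·(1) + (49)·(1) + (81)·(1) + (121)·(1) = 260.

260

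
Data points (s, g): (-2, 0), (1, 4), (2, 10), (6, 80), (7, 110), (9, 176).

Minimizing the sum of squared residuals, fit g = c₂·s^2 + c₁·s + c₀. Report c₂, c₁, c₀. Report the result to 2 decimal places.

c₂ = 1.92, c₁ = 2.46, c₀ = -2.14

Compute the Gram sums: Σs^2·s^2 = 10291, Σs^2·s = 1289, Σs^2 = 175, Σs·s = 175, Σs = 23, Σ1 = 6.
Moment sums: Σs^2·g = 22570, Σs·g = 2858, Σg = 380.
So AᵀA·[c₂, c₁, c₀]ᵀ = Aᵀg: [[10291, 1289, 175]; [1289, 175, 23]; [175, 23, 6]]·[c₂, c₁, c₀]ᵀ = [22570, 2858, 380]ᵀ.
Solving the 3×3 system (Gaussian elimination) gives c₂ = 32792/17065, c₁ = 41952/17065, c₀ = -36466/17065.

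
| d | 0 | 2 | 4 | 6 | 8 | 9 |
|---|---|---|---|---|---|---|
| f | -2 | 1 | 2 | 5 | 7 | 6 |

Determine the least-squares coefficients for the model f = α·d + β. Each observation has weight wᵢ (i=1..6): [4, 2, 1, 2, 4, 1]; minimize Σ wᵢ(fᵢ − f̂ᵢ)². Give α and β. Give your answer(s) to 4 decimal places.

Sums needed: Σwᵢ·d·d = 433, Σwᵢ·d = 61, Σwᵢ·1 = 14.
For AᵀWf: Σwᵢ·d·f = 350, Σwᵢ·f = 40.
Normal equations: [[433, 61]; [61, 14]]·[α, β]ᵀ = [350, 40]ᵀ.
Eliminating β: 14·(row 1) − 61·(row 2) gives 2341·α = 14·350 − 61·40 = 2460, so α = 2460/2341.
Then β = (40 − 61·(2460/2341))/14 = -4030/2341.

α = 1.0508, β = -1.7215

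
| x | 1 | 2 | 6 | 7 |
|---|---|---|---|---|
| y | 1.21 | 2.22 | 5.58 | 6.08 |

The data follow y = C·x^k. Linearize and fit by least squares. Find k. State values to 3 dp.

k = 0.836

With ln yᵢ as the transformed response and ln xᵢ as the regressor:
XᵀX = [[7.4774, 4.4308]; [4.4308, 4]], rhs = [7.1455, 4.5123]ᵀ  (here Σln x = 4.4308, Σ(ln x)² = 7.4774, Σln y = 4.5123, Σln x·ln y = 7.1455).
Solving (det = 10.2775): k = 0.83569, ln C = 0.20238.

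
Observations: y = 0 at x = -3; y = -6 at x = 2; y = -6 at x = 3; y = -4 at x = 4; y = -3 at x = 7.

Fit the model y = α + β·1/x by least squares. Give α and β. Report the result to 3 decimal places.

From the data, Σ1 = 5, Σ1/x = 25/28, Σ1/x·1/x = 3917/7056.
Moment sums: Σy = -19, Σ1/x·y = -45/7.
Normal equations: [[5, 25/28]; [25/28, 3917/7056]]·[α, β]ᵀ = [-19, -45/7]ᵀ.
Δ = 5·(3917/7056) − (25/28)² = 1745/882.
α = ((-19)·(3917/7056) − (25/28)·(-45/7))/(1745/882) = -33923/13960; β = (5·(-45/7) − (25/28)·(-19))/(1745/882) = -5355/698.

α = -2.430, β = -7.672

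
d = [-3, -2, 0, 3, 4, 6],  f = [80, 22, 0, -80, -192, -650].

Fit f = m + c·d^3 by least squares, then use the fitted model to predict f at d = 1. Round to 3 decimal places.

Sums needed: Σ1 = 6, Σd^3 = 272, Σd^3·d^3 = 52274.
Right-hand side: Σf = -820, Σd^3·f = -157184.
AᵀA·[m, c]ᵀ = Aᵀf becomes [[6, 272]; [272, 52274]]·[m, c]ᵀ = [-820, -157184]ᵀ.
Δ = 6·52274 − 272² = 239660.
m = ((-820)·52274 − 272·(-157184))/239660 = -27658/59915; c = (6·(-157184) − 272·(-820))/239660 = -180016/59915.
At d = 1: f̂ = (-27658/59915)·(1) + (-180016/59915)·(1) = -207674/59915.

f̂ = -3.466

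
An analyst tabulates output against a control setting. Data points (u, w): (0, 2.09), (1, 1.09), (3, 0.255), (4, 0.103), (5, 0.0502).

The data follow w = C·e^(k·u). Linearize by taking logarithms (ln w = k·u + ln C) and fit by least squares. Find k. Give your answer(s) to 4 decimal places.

k = -0.7537

Linearized form: ln w = k·u + ln C. From the 5 transformed points,
Σu = 13.0000, Σ(u)² = 51.0000, Σln w = -5.8079, Σu·ln w = -28.0641.
Equations: 51.0000·k + 13.0000·ln C = -28.0641;  13.0000·k + 5·ln C = -5.8079.
Solving (det = 86.0000): k = -0.75369, ln C = 0.79802.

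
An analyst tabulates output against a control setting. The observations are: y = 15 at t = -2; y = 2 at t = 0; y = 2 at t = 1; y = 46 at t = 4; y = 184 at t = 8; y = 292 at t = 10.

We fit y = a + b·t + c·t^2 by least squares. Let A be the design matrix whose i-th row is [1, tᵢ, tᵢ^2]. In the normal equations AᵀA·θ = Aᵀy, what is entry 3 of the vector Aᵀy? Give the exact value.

Entry 3 ↔ basis t^2, so (Aᵀy)_{3} = Σᵢ (t^2)·yᵢ = (4)·(15) + (0)·(2) + (1)·(2) + (16)·(46) + (64)·(184) + (100)·(292) = 41774.

41774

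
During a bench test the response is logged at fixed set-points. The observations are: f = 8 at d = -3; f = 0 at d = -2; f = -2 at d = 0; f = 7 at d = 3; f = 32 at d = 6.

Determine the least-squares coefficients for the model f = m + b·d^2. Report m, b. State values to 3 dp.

From the data, Σ1 = 5, Σd^2 = 58, Σd^2·d^2 = 1474.
Right-hand side: Σf = 45, Σd^2·f = 1287.
So AᵀA·[m, b]ᵀ = Aᵀf: [[5, 58]; [58, 1474]]·[m, b]ᵀ = [45, 1287]ᵀ.
Eliminating b: 1474·(row 1) − 58·(row 2) gives 4006·m = 1474·45 − 58·1287 = -8316, so m = -4158/2003.
Then b = (1287 − 58·(-4158/2003))/1474 = 3825/4006.

m = -2.076, b = 0.955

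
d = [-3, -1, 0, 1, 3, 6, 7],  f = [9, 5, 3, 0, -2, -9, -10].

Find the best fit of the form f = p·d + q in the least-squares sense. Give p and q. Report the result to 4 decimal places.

p = -1.9117, q = 2.9788

With design matrix M, MᵀM = [[105, 13]; [13, 7]] and Mᵀf = [-162, -4]ᵀ.
Δ = 105·7 − 13² = 566.
p = ((-162)·7 − 13·(-4))/566 = -541/283; q = (105·(-4) − 13·(-162))/566 = 843/283.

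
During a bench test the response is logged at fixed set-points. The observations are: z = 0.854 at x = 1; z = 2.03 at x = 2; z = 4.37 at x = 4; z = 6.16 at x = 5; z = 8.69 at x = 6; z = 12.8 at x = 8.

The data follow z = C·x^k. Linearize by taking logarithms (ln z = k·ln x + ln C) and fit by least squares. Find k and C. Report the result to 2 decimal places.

k = 1.29, C = 0.82

With ln zᵢ as the transformed response and ln xᵢ as the regressor:
Σln x = 7.5601, Σ(ln x)² = 12.5270, Σln z = 8.5547, Σln x·ln z = 14.6368.
Equations: 12.5270·k + 7.5601·ln C = 14.6368;  7.5601·k + 6·ln C = 8.5547.
Solving (det = 18.0074): k = 1.28541, ln C = -0.19386, so C = exp(-0.19386) = 0.82377.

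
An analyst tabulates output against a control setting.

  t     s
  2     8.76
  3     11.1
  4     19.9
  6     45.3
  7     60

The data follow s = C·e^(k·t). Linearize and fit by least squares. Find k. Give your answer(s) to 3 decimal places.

k = 0.405

Linearized form: ln s = k·t + ln C. From the 5 transformed points,
Over the data: Σt = 22.0000, Σ(t)² = 114.0000, Σln s = 15.4755, Σt·ln s = 75.0644.
Normal system: [[114.0000, 22.0000]; [22.0000, 5]]·[k, ln C]ᵀ = [75.0644, 15.4755]ᵀ.
Δ = 114.0000·5 − (22.0000)² = 86.0000; k = (75.0644·5 − 22.0000·15.4755)/86.0000 = 0.40535, ln C = (114.0000·15.4755 − 22.0000·75.0644)/86.0000 = 1.31154.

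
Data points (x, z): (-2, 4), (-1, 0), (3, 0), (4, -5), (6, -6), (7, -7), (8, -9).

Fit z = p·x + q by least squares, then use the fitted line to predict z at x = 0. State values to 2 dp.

ẑ = 0.81

Setting ∂/∂p … = 0 gives: 179·p + 25·q = -185;  25·p + 7·q = -23.
det = 179·7 − 25² = 628.
p = ((-185)·7 − 25·(-23))/628 = -180/157; q = (179·(-23) − 25·(-185))/628 = 127/157.
At x = 0: ẑ = (-180/157)·(0) + (127/157)·(1) = 127/157.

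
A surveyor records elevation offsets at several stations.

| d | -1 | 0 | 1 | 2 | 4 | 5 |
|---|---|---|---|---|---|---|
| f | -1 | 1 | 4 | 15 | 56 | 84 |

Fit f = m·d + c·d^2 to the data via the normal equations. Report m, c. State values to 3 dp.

Compute the Gram sums: Σd·d = 47, Σd·d^2 = 197, Σd^2·d^2 = 899.
Right-hand side: Σd·f = 679, Σd^2·f = 3059.
Normal equations: [[47, 197]; [197, 899]]·[m, c]ᵀ = [679, 3059]ᵀ.
Determinant 47·899 − 197² = 3444.
m = (679·899 − 197·3059)/3444 = 557/246; c = (47·3059 − 197·679)/3444 = 715/246.

m = 2.264, c = 2.907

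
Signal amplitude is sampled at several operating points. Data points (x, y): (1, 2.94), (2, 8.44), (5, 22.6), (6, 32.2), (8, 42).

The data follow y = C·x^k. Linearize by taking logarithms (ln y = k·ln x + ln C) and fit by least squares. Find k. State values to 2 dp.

k = 1.27

With ln yᵢ as the transformed response and ln xᵢ as the regressor:
Over the data: Σln x = 6.1738, Σ(ln x)² = 10.6052, Σln y = 13.5390, Σln x·ln y = 20.4898.
Normal system: [[10.6052, 6.1738]; [6.1738, 5]]·[k, ln C]ᵀ = [20.4898, 13.5390]ᵀ.
Solving (det = 14.9105): k = 1.26504, ln C = 1.14578.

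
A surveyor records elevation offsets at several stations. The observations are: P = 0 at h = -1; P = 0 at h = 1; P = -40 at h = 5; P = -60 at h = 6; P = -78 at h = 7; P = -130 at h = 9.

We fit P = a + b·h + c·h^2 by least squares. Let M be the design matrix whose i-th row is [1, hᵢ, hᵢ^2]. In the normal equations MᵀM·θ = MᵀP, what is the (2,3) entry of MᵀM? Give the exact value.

Row 2 ↔ basis h, column 3 ↔ basis h^2, so (MᵀM)_{2,3} = Σᵢ (h)·(h^2) = (-1)·(1) + (1)·(1) + (5)·(25) + (6)·(36) + (7)·(49) + (9)·(81) = 1413.

1413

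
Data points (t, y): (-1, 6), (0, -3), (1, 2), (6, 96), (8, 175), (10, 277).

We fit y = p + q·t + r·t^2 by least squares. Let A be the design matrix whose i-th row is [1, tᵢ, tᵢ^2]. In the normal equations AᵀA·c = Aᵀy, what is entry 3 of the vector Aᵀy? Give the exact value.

42364

Entry 3 ↔ basis t^2, so (Aᵀy)_{3} = Σᵢ (t^2)·yᵢ = (1)·(6) + (0)·(-3) + (1)·(2) + (36)·(96) + (64)·(175) + (100)·(277) = 42364.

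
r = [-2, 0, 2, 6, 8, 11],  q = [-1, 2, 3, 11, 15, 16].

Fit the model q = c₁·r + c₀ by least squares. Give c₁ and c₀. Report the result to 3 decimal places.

c₁ = 1.429, c₀ = 1.714

Entries of XᵀX: Σr·r = 229, Σr = 25, Σ1 = 6.
Moment sums: Σr·q = 370, Σq = 46.
So XᵀX·[c₁, c₀]ᵀ = Xᵀq: [[229, 25]; [25, 6]]·[c₁, c₀]ᵀ = [370, 46]ᵀ.
Determinant 229·6 − 25² = 749.
c₁ = (370·6 − 25·46)/749 = 10/7; c₀ = (229·46 − 25·370)/749 = 12/7.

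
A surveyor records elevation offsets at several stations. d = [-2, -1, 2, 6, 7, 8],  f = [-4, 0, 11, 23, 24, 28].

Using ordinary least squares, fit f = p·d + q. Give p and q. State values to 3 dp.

Normal-equation sums: Σd·d = 158, Σd = 20, Σ1 = 6.
And Σd·f = 560, Σf = 82.
XᵀX·[p, q]ᵀ = Xᵀf becomes [[158, 20]; [20, 6]]·[p, q]ᵀ = [560, 82]ᵀ.
Δ = 158·6 − 20² = 548.
p = (560·6 − 20·82)/548 = 430/137; q = (158·82 − 20·560)/548 = 439/137.

p = 3.139, q = 3.204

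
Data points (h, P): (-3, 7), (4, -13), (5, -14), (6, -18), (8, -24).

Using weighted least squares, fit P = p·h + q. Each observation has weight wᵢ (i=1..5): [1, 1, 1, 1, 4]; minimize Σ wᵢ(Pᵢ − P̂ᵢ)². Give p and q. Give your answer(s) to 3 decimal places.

Setting ∂/∂p … = 0 gives: 342·p + 44·q = -1019;  44·p + 8·q = -134.
det = 342·8 − 44² = 800.
p = ((-1019)·8 − 44·(-134))/800 = -141/50; q = (342·(-134) − 44·(-1019))/800 = -31/25.

p = -2.820, q = -1.240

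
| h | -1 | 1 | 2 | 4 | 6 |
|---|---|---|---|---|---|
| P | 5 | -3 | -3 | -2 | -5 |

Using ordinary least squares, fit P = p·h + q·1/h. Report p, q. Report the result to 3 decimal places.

p = -0.610, q = -3.326

The normal equations are: 58·p + 5·q = -52;  5·p + (337/144)·q = -65/6.
(Σh·h = 58, Σh·1/h = 5, Σ1/h·1/h = 337/144, Σh·P = -52, Σ1/h·P = -65/6.)
Δ = 58·(337/144) − 5² = 7973/72.
p = ((-52)·(337/144) − 5·(-65/6))/(7973/72) = -286/469; q = (58·(-65/6) − 5·(-52))/(7973/72) = -1560/469.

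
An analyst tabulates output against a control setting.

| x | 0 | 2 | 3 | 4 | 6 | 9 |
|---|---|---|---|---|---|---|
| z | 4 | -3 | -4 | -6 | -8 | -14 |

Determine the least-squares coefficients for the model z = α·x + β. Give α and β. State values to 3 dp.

α = -1.840, β = 2.193

Forming AᵀA = [[146, 24]; [24, 6]] and Aᵀz = [-216, -31]ᵀ gives AᵀA·[α, β]ᵀ = Aᵀz.
det = 146·6 − 24² = 300.
α = ((-216)·6 − 24·(-31))/300 = -46/25; β = (146·(-31) − 24·(-216))/300 = 329/150.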